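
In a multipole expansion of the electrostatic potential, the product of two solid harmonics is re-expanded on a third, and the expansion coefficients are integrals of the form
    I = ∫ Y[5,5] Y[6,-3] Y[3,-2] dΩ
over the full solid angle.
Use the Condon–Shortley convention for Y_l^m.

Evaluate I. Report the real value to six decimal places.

Rules hold: Σm=0, L=14 even, 1≤3≤11.
N = 11·13·7 = 1001
Δ = 8!·2!·4!/15! = 1/675675
Racah Σ t=3..5: t=3:−1/8640 t=4:+1/2304 t=5:−1/8640 = 7/34560
⇒ 3j(5 6 3; 0 0 0)² = 7/429, sgn -1
Racah Σ t=0..0: t=0:+1/483840 = 1/483840
⇒ 3j(5 6 3; 5 -3 -2)² = 6/1001, sgn -1
4πI² = N·(3j₀)²·(3jₘ)² = 14/143
I = +1·√(0.0979021/4π) = 0.08826552

0.088266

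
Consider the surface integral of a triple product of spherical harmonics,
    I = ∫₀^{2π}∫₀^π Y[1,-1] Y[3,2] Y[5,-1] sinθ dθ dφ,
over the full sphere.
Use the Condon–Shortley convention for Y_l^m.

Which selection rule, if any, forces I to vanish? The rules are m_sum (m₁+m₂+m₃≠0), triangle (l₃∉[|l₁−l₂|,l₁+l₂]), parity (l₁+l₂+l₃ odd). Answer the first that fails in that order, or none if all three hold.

triangle

m₁+m₂+m₃ = -1 + 2 − 1 = 0  ✓
triangle: |1−3|=2 ≤ l₃=5 ≤ 1+3=4  ✗
parity: l₁+l₂+l₃ = 9 is odd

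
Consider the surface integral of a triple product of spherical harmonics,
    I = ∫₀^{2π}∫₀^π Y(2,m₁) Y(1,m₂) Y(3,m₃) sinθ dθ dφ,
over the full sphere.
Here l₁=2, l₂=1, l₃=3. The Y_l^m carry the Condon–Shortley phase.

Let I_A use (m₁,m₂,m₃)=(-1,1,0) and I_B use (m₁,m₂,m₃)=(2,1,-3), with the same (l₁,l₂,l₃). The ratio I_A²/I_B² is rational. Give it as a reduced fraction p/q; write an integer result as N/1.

Shared (l₁,l₂,l₃)=(2,1,3): N and (l;000)² cancel in I_A²/I_B².
A: Δ = 0!·4!·2!/7! = 1/105; Racah Σ t=0..0: t=0:+1/12 = 1/12; ⇒ 3j(2 1 3; -1 1 0)² = 1/35, sgn -1
B: Δ = 0!·4!·2!/7! = 1/105; Racah Σ t=0..0: t=0:+1/48 = 1/48; ⇒ 3j(2 1 3; 2 1 -3)² = 1/7, sgn +1
I_A²/I_B² = (1/35)/(1/7) = 1/5

1/5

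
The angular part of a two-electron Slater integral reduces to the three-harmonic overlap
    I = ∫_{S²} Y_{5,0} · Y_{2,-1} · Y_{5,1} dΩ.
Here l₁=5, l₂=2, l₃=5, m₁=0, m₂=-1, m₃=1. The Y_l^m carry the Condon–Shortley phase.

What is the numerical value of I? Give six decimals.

-0.036166

Checks pass: Σm=0; 12 even; l₃=5∈[3,7].
(2·5+1)(2·2+1)(2·5+1) = 605
Δ: 2! 8! 2! / 13! → 1/38610
sum: t=0:+1/2880 t=1:−1/576 t=2:+1/2880 = -1/960
3j²(5 2 5; 0 0 0) = Δ·Π!·Σ² = 10/429  (sign +1)
sum: t=0:+1/1440 t=1:−1/1152 = -1/5760
3j²(5 2 5; 0 -1 1) = Δ·Π!·Σ² = 1/858  (sign -1)
combine: 4πI² = 605·10/429·1/858 = 25/1521
take √, sign -1: I = -0.03616600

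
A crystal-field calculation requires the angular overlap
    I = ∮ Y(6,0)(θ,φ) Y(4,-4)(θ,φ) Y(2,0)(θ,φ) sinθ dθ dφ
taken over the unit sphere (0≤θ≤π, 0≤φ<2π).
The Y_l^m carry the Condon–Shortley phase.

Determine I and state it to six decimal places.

0 − 4 + 0 = -4 ≠ 0: azimuthal integral kills it; I = 0

0.000000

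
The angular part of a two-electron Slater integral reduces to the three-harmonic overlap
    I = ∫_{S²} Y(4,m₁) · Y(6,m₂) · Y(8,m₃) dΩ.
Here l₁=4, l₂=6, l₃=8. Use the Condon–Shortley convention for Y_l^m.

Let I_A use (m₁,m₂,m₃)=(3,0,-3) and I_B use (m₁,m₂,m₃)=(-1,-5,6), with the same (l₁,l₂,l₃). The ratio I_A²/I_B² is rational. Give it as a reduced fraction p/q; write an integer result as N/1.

Same 4,6,8: normalisation and zero-m 3j drop out of the ratio.
A: Δ: 2! 6! 10! / 19! → 1/23279256; sum: t=0:+1/4147200 t=1:−1/10368000 = 1/6912000; 3j²(4 6 8; 3 0 -3) = Δ·Π!·Σ² = 189/16796  (sign -1)
B: Δ: 2! 6! 10! / 19! → 1/23279256; sum: t=0:+1/87091200 t=1:−1/174182400 = 1/174182400; 3j²(4 6 8; -1 -5 6) = Δ·Π!·Σ² = 55/7752  (sign +1)
I_A²/I_B² = (189/16796)/(55/7752) = 1134/715

1134/715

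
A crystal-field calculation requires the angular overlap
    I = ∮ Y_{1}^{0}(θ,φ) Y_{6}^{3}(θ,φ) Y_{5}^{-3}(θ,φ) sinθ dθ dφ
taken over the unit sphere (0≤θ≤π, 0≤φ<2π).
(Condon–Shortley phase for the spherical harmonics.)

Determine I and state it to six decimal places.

Checks pass: Σm=0; 12 even; l₃=5∈[5,7].
(2·1+1)(2·6+1)(2·5+1) = 429
Δ: 2! 0! 10! / 13! → 1/858
sum: t=1:−1/14400 = -1/14400
3j²(1 6 5; 0 0 0) = Δ·Π!·Σ² = 6/143  (sign +1)
sum: t=1:−1/80640 = -1/80640
3j²(1 6 5; 0 3 -3) = Δ·Π!·Σ² = 9/286  (sign -1)
combine: 4πI² = 429·6/143·9/286 = 81/143
take √, sign -1: I = -0.21230956

-0.212310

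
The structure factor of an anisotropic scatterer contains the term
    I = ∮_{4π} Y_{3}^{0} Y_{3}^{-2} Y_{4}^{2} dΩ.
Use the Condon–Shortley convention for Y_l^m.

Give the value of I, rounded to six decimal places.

-0.044418

Rules hold: Σm=0, L=10 even, 0≤4≤6.
N = 7·7·9 = 441
Δ = 2!·4!·4!/11! = 1/34650
Racah Σ t=0..2: t=0:+1/72 t=1:−1/16 t=2:+1/72 = -5/144
⇒ 3j(3 3 4; 0 0 0)² = 2/77, sgn -1
Racah Σ t=0..1: t=0:+1/72 t=1:−1/96 = 1/288
⇒ 3j(3 3 4; 0 -2 2)² = 1/462, sgn +1
4πI² = N·(3j₀)²·(3jₘ)² = 3/121
I = -1·√(0.0247934/4π) = -0.04441841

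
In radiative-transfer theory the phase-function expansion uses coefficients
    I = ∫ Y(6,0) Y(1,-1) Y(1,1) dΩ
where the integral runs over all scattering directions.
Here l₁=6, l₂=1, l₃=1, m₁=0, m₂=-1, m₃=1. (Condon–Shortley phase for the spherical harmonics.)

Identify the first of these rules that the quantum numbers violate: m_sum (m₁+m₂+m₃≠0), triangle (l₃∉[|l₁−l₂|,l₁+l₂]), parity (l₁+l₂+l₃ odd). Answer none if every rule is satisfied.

m₁+m₂+m₃ = 0 − 1 + 1 = 0  ✓
triangle: |6−1|=5 ≤ l₃=1 ≤ 6+1=7  ✗
parity: l₁+l₂+l₃ = 8 is even

triangle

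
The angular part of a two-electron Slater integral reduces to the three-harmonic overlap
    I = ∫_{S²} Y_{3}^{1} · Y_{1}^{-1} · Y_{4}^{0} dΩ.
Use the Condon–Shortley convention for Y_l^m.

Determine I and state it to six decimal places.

0.150786

Checks pass: Σm=0; 8 even; l₃=4∈[2,4].
(2·3+1)(2·1+1)(2·4+1) = 189
Δ: 0! 6! 2! / 9! → 1/252
sum: t=0:+1/36 = 1/36
3j²(3 1 4; 0 0 0) = Δ·Π!·Σ² = 4/63  (sign +1)
sum: t=0:+1/96 = 1/96
3j²(3 1 4; 1 -1 0) = Δ·Π!·Σ² = 1/42  (sign +1)
combine: 4πI² = 189·4/63·1/42 = 2/7
take √, sign +1: I = 0.15078601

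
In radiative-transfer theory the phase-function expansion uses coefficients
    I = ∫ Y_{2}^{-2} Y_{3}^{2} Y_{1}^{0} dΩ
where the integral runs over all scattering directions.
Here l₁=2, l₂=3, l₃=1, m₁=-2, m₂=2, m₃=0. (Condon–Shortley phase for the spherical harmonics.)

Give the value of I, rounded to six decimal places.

0.184674

m-sum 0 ✓  L=6 even ✓  1≤1≤5 ✓
Π(2lᵢ+1) = 5×7×3 = 105
triangle coeff Δ(2,3,1) = 1/105
Σ_t [2,2]: t=2:+1/4 = 1/4
(3j)²=3/35 [(2 3 1; 0 0 0)], sign=-1
Σ_t [4,4]: t=4:+1/24 = 1/24
(3j)²=1/21 [(2 3 1; -2 2 0)], sign=-1
⇒ 4πI² = 3/7
I = (+1)√(3/7/(4π)) = 0.18467439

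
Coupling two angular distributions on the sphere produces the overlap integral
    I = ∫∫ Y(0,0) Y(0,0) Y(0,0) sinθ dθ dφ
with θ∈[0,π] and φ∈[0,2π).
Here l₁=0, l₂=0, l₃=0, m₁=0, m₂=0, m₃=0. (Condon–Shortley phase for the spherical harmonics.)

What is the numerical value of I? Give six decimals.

0.282095

Checks pass: Σm=0; 0 even; l₃=0∈[0,0].
(2·0+1)(2·0+1)(2·0+1) = 1
Δ: 0! 0! 0! / 1! → 1/1
sum: t=0:+1/1 = 1/1
3j²(0 0 0; 0 0 0) = Δ·Π!·Σ² = 1/1  (sign +1)
(m-triple is (0,0,0) — same symbol as above.)
combine: 4πI² = 1·1·1 = 1/1
take √, sign +1: I = 0.28209479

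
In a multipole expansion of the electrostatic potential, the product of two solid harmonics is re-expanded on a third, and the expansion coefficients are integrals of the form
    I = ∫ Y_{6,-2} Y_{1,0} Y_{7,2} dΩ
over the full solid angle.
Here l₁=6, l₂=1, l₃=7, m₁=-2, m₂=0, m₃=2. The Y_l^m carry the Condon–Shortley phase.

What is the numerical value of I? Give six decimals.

0.234717

Checks pass: Σm=0; 14 even; l₃=7∈[5,7].
(2·6+1)(2·1+1)(2·7+1) = 585
Δ: 0! 12! 2! / 15! → 1/1365
sum: t=0:+1/518400 = 1/518400
3j²(6 1 7; 0 0 0) = Δ·Π!·Σ² = 7/195  (sign -1)
sum: t=0:+1/967680 = 1/967680
3j²(6 1 7; -2 0 2) = Δ·Π!·Σ² = 3/91  (sign -1)
combine: 4πI² = 585·7/195·3/91 = 9/13
take √, sign +1: I = 0.23471705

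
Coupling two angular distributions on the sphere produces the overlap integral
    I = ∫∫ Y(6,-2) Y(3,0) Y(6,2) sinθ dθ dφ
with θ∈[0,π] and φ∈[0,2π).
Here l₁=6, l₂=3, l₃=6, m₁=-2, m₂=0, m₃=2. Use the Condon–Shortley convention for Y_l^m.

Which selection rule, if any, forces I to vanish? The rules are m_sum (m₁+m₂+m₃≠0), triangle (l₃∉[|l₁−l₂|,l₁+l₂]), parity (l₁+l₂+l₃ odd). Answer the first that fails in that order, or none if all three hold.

m₁+m₂+m₃ = -2 + 0 + 2 = 0  ✓
triangle: |6−3|=3 ≤ l₃=6 ≤ 6+3=9  ✓
parity: l₁+l₂+l₃ = 15 is odd  ✗

parity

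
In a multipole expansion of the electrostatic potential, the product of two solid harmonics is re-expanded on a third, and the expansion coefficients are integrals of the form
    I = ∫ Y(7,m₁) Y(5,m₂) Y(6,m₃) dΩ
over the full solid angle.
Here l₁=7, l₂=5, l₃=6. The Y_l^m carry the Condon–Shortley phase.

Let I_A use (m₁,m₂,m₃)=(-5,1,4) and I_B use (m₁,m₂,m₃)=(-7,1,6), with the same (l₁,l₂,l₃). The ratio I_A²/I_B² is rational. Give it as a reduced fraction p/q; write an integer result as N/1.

l's match ⇒ only the (l;m) 3-j factors differ between A and B.
A: triangle coeff Δ(7,5,6) = 1/174594420; Σ_t [4,6]: t=4:+1/7741440 t=5:−1/3628800 t=6:+1/24883200 = -37/348364800; (3j)²=1369/176358 [(7 5 6; -5 1 4)], sign=-1
B: triangle coeff Δ(7,5,6) = 1/174594420; Σ_t [6,6]: t=6:+1/696729600 = 1/696729600; (3j)²=11/1292 [(7 5 6; -7 1 6)], sign=+1
I_A²/I_B² = (1369/176358)/(11/1292) = 2738/3003

2738/3003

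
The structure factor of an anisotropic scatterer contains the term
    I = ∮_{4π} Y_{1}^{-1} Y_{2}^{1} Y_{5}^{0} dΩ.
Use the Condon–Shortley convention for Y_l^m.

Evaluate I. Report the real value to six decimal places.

0.000000

l₃=5 ∉ [1,3] — triangle fails ⇒ I = 0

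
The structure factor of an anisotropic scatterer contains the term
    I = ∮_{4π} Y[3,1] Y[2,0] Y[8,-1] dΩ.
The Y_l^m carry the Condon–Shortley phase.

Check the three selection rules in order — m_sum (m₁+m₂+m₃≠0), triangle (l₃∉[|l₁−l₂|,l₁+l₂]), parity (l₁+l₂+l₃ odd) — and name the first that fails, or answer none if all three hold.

triangle

m₁+m₂+m₃ = 1 + 0 − 1 = 0  ✓
triangle: |3−2|=1 ≤ l₃=8 ≤ 3+2=5  ✗
parity: l₁+l₂+l₃ = 13 is odd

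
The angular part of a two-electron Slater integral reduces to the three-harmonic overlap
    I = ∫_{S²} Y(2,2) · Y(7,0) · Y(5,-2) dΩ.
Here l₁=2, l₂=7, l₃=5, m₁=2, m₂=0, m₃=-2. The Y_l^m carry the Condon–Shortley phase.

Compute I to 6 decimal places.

m-sum 0 ✓  L=14 even ✓  5≤5≤9 ✓
Π(2lᵢ+1) = 5×15×11 = 825
triangle coeff Δ(2,7,5) = 1/15015
Σ_t [2,2]: t=2:+1/57600 = 1/57600
(3j)²=21/715 [(2 7 5; 0 0 0)], sign=-1
Σ_t [0,0]: t=0:+1/725760 = 1/725760
(3j)²=1/429 [(2 7 5; 2 0 -2)], sign=-1
⇒ 4πI² = 105/1859
I = (+1)√(105/1859/(4π)) = 0.06704247

0.067042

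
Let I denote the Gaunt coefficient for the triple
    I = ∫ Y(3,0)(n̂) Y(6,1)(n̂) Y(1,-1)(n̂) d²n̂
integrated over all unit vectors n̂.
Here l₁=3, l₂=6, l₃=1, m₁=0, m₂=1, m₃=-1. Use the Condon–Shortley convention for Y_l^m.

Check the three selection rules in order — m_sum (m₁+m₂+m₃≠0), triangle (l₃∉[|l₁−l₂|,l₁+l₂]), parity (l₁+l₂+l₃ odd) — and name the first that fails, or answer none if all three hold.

Σmᵢ = 0  ✓
l₃∈[|l₁−l₂|,l₁+l₂]=[3,9], have l₃=1  ✗
Σlᵢ = 10 ⇒ even

triangle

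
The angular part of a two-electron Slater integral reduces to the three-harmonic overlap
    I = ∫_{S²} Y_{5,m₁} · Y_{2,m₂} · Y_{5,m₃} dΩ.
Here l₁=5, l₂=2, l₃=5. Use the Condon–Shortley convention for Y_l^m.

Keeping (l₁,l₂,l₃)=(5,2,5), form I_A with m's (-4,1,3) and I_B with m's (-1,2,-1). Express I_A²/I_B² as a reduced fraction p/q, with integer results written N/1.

49/50

l's match ⇒ only the (l;m) 3-j factors differ between A and B.
A: triangle coeff Δ(5,2,5) = 1/38610; Σ_t [1,2]: t=1:−1/80640 t=2:+1/10080 = 1/11520; (3j)²=49/1430 [(5 2 5; -4 1 3)], sign=+1
B: triangle coeff Δ(5,2,5) = 1/38610; Σ_t [2,2]: t=2:+1/2304 = 1/2304; (3j)²=5/143 [(5 2 5; -1 2 -1)], sign=+1
I_A²/I_B² = (49/1430)/(5/143) = 49/50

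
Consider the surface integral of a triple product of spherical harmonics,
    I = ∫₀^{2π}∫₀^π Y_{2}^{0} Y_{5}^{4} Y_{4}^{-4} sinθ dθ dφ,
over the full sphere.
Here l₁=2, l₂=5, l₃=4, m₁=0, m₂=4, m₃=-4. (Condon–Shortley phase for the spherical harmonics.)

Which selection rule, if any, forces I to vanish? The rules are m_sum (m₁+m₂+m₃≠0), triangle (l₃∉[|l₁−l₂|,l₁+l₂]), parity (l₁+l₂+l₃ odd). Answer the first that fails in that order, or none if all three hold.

azimuthal sum: 0 + 4 − 4 = 0  ✓
3 ≤ 4 ≤ 7 (triangle on l)  ✓
L = 2 + 5 + 4 = 11 (odd)  ✗

parity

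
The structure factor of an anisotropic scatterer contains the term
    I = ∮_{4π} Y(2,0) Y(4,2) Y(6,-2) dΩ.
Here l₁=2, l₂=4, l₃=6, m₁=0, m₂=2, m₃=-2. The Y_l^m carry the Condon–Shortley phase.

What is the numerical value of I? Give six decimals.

0.206144

Rules hold: Σm=0, L=12 even, 2≤6≤6.
N = 5·9·13 = 585
Δ = 0!·4!·8!/13! = 1/6435
Racah Σ t=0..0: t=0:+1/2304 = 1/2304
⇒ 3j(2 4 6; 0 0 0)² = 5/143, sgn +1
Racah Σ t=0..0: t=0:+1/5760 = 1/5760
⇒ 3j(2 4 6; 0 2 -2)² = 56/2145, sgn +1
4πI² = N·(3j₀)²·(3jₘ)² = 840/1573
I = +1·√(0.534011/4π) = 0.20614383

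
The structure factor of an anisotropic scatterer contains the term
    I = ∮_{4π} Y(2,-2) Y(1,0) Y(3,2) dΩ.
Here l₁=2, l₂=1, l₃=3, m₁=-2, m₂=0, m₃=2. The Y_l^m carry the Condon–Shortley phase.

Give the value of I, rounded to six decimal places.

Rules hold: Σm=0, L=6 even, 1≤3≤3.
N = 5·3·7 = 105
Δ = 0!·4!·2!/7! = 1/105
Racah Σ t=0..0: t=0:+1/4 = 1/4
⇒ 3j(2 1 3; 0 0 0)² = 3/35, sgn -1
Racah Σ t=0..0: t=0:+1/24 = 1/24
⇒ 3j(2 1 3; -2 0 2)² = 1/21, sgn -1
4πI² = N·(3j₀)²·(3jₘ)² = 3/7
I = +1·√(0.428571/4π) = 0.18467439

0.184674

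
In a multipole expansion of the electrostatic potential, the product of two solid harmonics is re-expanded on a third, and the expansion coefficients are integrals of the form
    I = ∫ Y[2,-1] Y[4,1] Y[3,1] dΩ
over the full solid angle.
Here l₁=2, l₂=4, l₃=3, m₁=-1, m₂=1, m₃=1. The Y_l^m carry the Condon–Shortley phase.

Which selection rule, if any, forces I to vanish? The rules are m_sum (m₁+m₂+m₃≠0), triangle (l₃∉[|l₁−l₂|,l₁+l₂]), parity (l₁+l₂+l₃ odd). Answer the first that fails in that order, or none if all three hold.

Σmᵢ = 1  ✗
l₃∈[|l₁−l₂|,l₁+l₂]=[2,6], have l₃=3
Σlᵢ = 9 ⇒ odd

m_sum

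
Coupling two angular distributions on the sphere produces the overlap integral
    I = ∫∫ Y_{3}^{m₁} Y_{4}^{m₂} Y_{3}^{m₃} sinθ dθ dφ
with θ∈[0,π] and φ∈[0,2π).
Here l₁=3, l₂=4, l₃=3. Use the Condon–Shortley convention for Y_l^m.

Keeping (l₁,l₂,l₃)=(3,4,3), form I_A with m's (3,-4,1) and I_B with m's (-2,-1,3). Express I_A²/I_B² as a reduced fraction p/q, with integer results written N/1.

7/5

Shared (l₁,l₂,l₃)=(3,4,3): N and (l;000)² cancel in I_A²/I_B².
A: Δ = 4!·2!·4!/11! = 1/34650; Racah Σ t=0..0: t=0:+1/1152 = 1/1152; ⇒ 3j(3 4 3; 3 -4 1)² = 1/33, sgn +1
B: Δ = 4!·2!·4!/11! = 1/34650; Racah Σ t=3..3: t=3:−1/288 = -1/288; ⇒ 3j(3 4 3; -2 -1 3)² = 5/231, sgn -1
I_A²/I_B² = (1/33)/(5/231) = 7/5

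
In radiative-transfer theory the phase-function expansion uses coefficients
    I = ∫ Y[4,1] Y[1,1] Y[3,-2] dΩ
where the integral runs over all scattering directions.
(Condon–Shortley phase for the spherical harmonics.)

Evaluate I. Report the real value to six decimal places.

-0.106622

Rules hold: Σm=0, L=8 even, 3≤3≤5.
N = 9·3·7 = 189
Δ = 2!·6!·0!/9! = 1/252
Racah Σ t=1..1: t=1:−1/36 = -1/36
⇒ 3j(4 1 3; 0 0 0)² = 4/63, sgn +1
Racah Σ t=2..2: t=2:+1/240 = 1/240
⇒ 3j(4 1 3; 1 1 -2)² = 1/84, sgn -1
4πI² = N·(3j₀)²·(3jₘ)² = 1/7
I = -1·√(0.142857/4π) = -0.10662181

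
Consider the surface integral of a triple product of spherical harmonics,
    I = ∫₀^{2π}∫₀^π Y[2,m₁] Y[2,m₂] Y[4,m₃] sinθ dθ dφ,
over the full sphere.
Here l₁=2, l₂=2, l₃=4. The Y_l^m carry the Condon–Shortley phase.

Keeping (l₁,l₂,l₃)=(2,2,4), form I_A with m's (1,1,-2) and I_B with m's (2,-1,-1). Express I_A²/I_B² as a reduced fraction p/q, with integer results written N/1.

Same 2,2,4: normalisation and zero-m 3j drop out of the ratio.
A: Δ: 0! 4! 4! / 9! → 1/630; sum: t=0:+1/36 = 1/36; 3j²(2 2 4; 1 1 -2) = Δ·Π!·Σ² = 4/63  (sign +1)
B: Δ: 0! 4! 4! / 9! → 1/630; sum: t=0:+1/144 = 1/144; 3j²(2 2 4; 2 -1 -1) = Δ·Π!·Σ² = 1/126  (sign -1)
I_A²/I_B² = (4/63)/(1/126) = 8/1

8/1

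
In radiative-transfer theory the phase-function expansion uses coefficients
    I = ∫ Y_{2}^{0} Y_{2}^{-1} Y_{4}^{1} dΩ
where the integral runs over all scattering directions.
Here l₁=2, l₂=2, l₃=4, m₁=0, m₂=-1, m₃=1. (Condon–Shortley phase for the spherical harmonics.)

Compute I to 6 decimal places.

-0.220728

Checks pass: Σm=0; 8 even; l₃=4∈[0,4].
(2·2+1)(2·2+1)(2·4+1) = 225
Δ: 0! 4! 4! / 9! → 1/630
sum: t=0:+1/16 = 1/16
3j²(2 2 4; 0 0 0) = Δ·Π!·Σ² = 2/35  (sign +1)
sum: t=0:+1/24 = 1/24
3j²(2 2 4; 0 -1 1) = Δ·Π!·Σ² = 1/21  (sign -1)
combine: 4πI² = 225·2/35·1/21 = 30/49
take √, sign -1: I = -0.22072812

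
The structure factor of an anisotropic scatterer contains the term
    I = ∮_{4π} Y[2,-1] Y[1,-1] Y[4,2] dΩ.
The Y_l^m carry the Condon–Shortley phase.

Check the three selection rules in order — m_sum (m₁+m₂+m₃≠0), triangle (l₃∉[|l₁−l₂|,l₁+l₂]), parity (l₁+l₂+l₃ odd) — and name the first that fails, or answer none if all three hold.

triangle

azimuthal sum: -1 − 1 + 2 = 0  ✓
1 ≤ 4 ≤ 3 (triangle on l)  ✗
L = 2 + 1 + 4 = 7 (odd)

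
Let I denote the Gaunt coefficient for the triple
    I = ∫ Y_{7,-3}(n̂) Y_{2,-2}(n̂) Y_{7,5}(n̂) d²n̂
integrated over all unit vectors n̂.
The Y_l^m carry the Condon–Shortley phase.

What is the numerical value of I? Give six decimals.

0.139127

Checks pass: Σm=0; 16 even; l₃=7∈[5,9].
(2·7+1)(2·2+1)(2·7+1) = 1125
Δ: 2! 12! 2! / 17! → 1/185640
sum: t=0:+1/2419200 t=1:−1/518400 t=2:+1/2419200 = -1/907200
3j²(7 2 7; 0 0 0) = Δ·Π!·Σ² = 56/3315  (sign +1)
sum: t=0:+1/29030400 = 1/29030400
3j²(7 2 7; -3 -2 5) = Δ·Π!·Σ² = 99/7735  (sign +1)
combine: 4πI² = 1125·56/3315·99/7735 = 11880/48841
take √, sign +1: I = 0.13912687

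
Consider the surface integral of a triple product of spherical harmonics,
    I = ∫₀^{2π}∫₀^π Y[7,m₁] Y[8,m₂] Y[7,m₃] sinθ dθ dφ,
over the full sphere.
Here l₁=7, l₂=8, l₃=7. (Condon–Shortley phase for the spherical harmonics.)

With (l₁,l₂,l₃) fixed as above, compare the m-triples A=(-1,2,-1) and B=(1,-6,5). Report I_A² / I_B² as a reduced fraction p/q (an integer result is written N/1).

7875/832

l's match ⇒ only the (l;m) 3-j factors differ between A and B.
A: triangle coeff Δ(7,8,7) = 1/22086194130; Σ_t [2,8]: t=2:+1/41803776000 t=3:−1/435456000 t=4:+1/39813120 t=5:−1/18662400 t=6:+1/39813120 t=7:−1/435456000 t=8:+1/41803776000 = -11/1393459200; (3j)²=600/96577 [(7 8 7; -1 2 -1)], sign=-1
B: triangle coeff Δ(7,8,7) = 1/22086194130; Σ_t [0,2]: t=0:+1/41803776000 t=1:−1/3048192000 t=2:+1/2786918400 = 1/18289152000; (3j)²=512/780045 [(7 8 7; 1 -6 5)], sign=+1
I_A²/I_B² = (600/96577)/(512/780045) = 7875/832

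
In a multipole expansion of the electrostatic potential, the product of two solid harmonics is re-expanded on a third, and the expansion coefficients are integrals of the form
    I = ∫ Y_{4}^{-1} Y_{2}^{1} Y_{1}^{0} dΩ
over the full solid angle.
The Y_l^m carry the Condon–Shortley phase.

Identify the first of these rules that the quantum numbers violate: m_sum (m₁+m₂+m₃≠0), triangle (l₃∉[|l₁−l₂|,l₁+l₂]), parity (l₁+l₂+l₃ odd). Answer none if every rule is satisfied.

azimuthal sum: -1 + 1 + 0 = 0  ✓
2 ≤ 1 ≤ 6 (triangle on l)  ✗
L = 4 + 2 + 1 = 7 (odd)

triangle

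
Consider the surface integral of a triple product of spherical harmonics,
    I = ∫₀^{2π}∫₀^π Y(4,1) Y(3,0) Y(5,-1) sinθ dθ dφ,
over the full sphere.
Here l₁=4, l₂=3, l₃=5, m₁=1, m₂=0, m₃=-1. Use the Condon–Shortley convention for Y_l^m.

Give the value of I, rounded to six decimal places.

-0.115089

Rules hold: Σm=0, L=12 even, 1≤5≤7.
N = 9·7·11 = 693
Δ = 2!·6!·4!/13! = 1/180180
Racah Σ t=0..2: t=0:+1/576 t=1:−1/144 t=2:+1/576 = -1/288
⇒ 3j(4 3 5; 0 0 0)² = 20/1001, sgn +1
Racah Σ t=0..2: t=0:+1/432 t=1:−1/192 t=2:+1/1440 = -19/8640
⇒ 3j(4 3 5; 1 0 -1)² = 361/30030, sgn -1
4πI² = N·(3j₀)²·(3jₘ)² = 2166/13013
I = -1·√(0.166449/4π) = -0.11508947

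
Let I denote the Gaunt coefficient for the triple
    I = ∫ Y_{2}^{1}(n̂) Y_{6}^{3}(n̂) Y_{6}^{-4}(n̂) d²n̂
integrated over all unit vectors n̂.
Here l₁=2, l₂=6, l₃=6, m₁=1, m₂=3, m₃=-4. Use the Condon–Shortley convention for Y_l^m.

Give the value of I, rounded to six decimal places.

0.179515

m-sum 0 ✓  L=14 even ✓  4≤6≤8 ✓
Π(2lᵢ+1) = 5×13×13 = 845
triangle coeff Δ(2,6,6) = 1/90090
Σ_t [0,2]: t=0:+1/69120 t=1:−1/14400 t=2:+1/69120 = -7/172800
(3j)²=14/715 [(2 6 6; 0 0 0)], sign=-1
Σ_t [0,1]: t=0:+1/725760 t=1:−1/161280 = -1/207360
(3j)²=7/286 [(2 6 6; 1 3 -4)], sign=-1
⇒ 4πI² = 49/121
I = (+1)√(49/121/(4π)) = 0.17951487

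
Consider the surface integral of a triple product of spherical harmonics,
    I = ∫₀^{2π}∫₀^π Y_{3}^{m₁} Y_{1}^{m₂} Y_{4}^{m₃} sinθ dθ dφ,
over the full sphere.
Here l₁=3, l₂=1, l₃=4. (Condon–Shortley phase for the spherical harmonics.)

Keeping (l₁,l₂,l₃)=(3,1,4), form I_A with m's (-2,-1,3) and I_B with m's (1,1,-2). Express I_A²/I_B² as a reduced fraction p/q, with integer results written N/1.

Shared (l₁,l₂,l₃)=(3,1,4): N and (l;000)² cancel in I_A²/I_B².
A: Δ = 0!·6!·2!/9! = 1/252; Racah Σ t=0..0: t=0:+1/240 = 1/240; ⇒ 3j(3 1 4; -2 -1 3)² = 1/12, sgn -1
B: Δ = 0!·6!·2!/9! = 1/252; Racah Σ t=0..0: t=0:+1/96 = 1/96; ⇒ 3j(3 1 4; 1 1 -2)² = 5/84, sgn +1
I_A²/I_B² = (1/12)/(5/84) = 7/5

7/5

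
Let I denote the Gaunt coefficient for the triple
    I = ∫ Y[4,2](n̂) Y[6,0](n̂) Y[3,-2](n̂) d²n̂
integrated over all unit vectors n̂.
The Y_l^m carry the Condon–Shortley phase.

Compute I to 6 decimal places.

Σlᵢ=13 odd — θ-integrand is odd under cosθ→−cosθ; I=0

0.000000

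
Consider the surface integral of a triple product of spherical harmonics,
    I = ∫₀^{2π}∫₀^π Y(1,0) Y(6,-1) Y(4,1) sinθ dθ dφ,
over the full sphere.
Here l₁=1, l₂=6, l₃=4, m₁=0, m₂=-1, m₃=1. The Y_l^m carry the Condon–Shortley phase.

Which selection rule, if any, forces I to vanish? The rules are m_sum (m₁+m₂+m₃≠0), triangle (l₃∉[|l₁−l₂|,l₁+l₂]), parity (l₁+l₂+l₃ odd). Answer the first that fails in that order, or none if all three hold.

Σmᵢ = 0  ✓
l₃∈[|l₁−l₂|,l₁+l₂]=[5,7], have l₃=4  ✗
Σlᵢ = 11 ⇒ odd

triangle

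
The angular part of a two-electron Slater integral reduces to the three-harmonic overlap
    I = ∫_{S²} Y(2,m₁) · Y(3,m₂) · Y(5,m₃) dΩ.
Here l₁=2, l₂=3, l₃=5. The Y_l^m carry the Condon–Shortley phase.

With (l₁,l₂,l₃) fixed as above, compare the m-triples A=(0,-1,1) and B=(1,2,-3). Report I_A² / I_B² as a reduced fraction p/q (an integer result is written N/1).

45/56

Shared (l₁,l₂,l₃)=(2,3,5): N and (l;000)² cancel in I_A²/I_B².
A: Δ = 0!·4!·6!/11! = 1/2310; Racah Σ t=0..0: t=0:+1/192 = 1/192; ⇒ 3j(2 3 5; 0 -1 1)² = 3/77, sgn +1
B: Δ = 0!·4!·6!/11! = 1/2310; Racah Σ t=0..0: t=0:+1/720 = 1/720; ⇒ 3j(2 3 5; 1 2 -3)² = 8/165, sgn +1
I_A²/I_B² = (3/77)/(8/165) = 45/56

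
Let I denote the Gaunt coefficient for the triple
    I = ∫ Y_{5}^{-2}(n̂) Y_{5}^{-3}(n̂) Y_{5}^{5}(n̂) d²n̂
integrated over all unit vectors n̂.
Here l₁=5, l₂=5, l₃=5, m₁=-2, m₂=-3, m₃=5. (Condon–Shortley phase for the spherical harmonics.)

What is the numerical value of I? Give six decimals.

L=15 odd ⇒ parity kills the (l;000) factor ⇒ I = 0

0.000000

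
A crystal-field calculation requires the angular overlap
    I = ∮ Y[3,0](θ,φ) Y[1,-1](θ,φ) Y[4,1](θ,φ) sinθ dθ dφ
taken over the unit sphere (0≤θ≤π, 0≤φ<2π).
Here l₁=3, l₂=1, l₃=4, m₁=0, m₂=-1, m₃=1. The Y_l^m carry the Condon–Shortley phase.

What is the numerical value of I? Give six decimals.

Rules hold: Σm=0, L=8 even, 2≤4≤4.
N = 7·3·9 = 189
Δ = 0!·6!·2!/9! = 1/252
Racah Σ t=0..0: t=0:+1/36 = 1/36
⇒ 3j(3 1 4; 0 0 0)² = 4/63, sgn +1
Racah Σ t=0..0: t=0:+1/72 = 1/72
⇒ 3j(3 1 4; 0 -1 1)² = 5/126, sgn -1
4πI² = N·(3j₀)²·(3jₘ)² = 10/21
I = -1·√(0.47619/4π) = -0.19466390

-0.194664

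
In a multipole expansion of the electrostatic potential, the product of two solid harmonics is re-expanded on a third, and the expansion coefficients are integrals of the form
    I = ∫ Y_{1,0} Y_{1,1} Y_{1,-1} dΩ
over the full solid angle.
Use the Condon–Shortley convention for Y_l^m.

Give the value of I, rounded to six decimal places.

L=3 odd ⇒ parity kills the (l;000) factor ⇒ I = 0

0.000000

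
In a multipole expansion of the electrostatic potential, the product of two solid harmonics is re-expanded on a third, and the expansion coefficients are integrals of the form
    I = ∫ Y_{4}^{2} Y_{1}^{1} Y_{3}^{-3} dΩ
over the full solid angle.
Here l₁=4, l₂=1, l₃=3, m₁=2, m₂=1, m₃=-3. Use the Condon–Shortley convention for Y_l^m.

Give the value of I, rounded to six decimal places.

0.061558

m-sum 0 ✓  L=8 even ✓  3≤3≤5 ✓
Π(2lᵢ+1) = 9×3×7 = 189
triangle coeff Δ(4,1,3) = 1/252
Σ_t [1,1]: t=1:−1/36 = -1/36
(3j)²=4/63 [(4 1 3; 0 0 0)], sign=+1
Σ_t [2,2]: t=2:+1/1440 = 1/1440
(3j)²=1/252 [(4 1 3; 2 1 -3)], sign=+1
⇒ 4πI² = 1/21
I = (+1)√(1/21/(4π)) = 0.06155813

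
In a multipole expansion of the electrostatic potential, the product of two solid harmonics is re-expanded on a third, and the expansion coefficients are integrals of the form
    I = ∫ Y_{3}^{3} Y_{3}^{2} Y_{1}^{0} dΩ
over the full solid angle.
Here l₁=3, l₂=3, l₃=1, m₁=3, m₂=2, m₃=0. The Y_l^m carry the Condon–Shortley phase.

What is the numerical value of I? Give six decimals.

m-sum = 3 + 2 + 0 = 5 ≠ 0 ⇒ I = 0

0.000000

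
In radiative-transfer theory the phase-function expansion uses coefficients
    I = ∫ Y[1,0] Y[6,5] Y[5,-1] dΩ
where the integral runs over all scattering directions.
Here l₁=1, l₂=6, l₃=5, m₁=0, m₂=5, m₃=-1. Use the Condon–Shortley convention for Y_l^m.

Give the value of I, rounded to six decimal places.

Σmᵢ = 4 ≠ 0, so the φ-integral vanishes; I = 0

0.000000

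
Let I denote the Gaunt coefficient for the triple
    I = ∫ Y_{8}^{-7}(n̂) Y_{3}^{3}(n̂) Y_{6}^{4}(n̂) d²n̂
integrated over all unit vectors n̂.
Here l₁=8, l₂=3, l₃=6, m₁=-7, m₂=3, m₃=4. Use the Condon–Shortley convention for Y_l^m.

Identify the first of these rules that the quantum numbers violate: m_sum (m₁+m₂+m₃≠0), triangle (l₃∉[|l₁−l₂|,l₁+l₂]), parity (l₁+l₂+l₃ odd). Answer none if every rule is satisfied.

parity

Σmᵢ = 0  ✓
l₃∈[|l₁−l₂|,l₁+l₂]=[5,11], have l₃=6  ✓
Σlᵢ = 17 ⇒ odd  ✗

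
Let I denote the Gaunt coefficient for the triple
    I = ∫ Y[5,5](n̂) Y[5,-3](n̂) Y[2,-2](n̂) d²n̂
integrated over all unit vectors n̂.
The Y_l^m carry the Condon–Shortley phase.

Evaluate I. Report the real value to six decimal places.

Checks pass: Σm=0; 12 even; l₃=2∈[0,10].
(2·5+1)(2·5+1)(2·2+1) = 605
Δ: 8! 2! 2! / 13! → 1/38610
sum: t=3:−1/2880 t=4:+1/576 t=5:−1/2880 = 1/960
3j²(5 5 2; 0 0 0) = Δ·Π!·Σ² = 10/429  (sign +1)
sum: t=0:+1/161280 = 1/161280
3j²(5 5 2; 5 -3 -2) = Δ·Π!·Σ² = 1/143  (sign +1)
combine: 4πI² = 605·10/429·1/143 = 50/507
take √, sign +1: I = 0.08858824

0.088588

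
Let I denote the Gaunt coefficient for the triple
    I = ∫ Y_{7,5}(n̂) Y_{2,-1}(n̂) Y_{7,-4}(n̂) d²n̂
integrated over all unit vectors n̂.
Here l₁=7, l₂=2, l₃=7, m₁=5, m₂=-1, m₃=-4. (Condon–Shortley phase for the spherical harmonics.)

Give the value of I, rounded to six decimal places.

m-sum 0 ✓  L=16 even ✓  5≤7≤9 ✓
Π(2lᵢ+1) = 15×5×15 = 1125
triangle coeff Δ(7,2,7) = 1/185640
Σ_t [0,2]: t=0:+1/2419200 t=1:−1/518400 t=2:+1/2419200 = -1/907200
(3j)²=56/3315 [(7 2 7; 0 0 0)], sign=+1
Σ_t [0,1]: t=0:+1/14515200 t=1:−1/79833600 = 1/17740800
(3j)²=729/30940 [(7 2 7; 5 -1 -4)], sign=-1
⇒ 4πI² = 21870/48841
I = (-1)√(21870/48841/(4π)) = -0.18876748

-0.188767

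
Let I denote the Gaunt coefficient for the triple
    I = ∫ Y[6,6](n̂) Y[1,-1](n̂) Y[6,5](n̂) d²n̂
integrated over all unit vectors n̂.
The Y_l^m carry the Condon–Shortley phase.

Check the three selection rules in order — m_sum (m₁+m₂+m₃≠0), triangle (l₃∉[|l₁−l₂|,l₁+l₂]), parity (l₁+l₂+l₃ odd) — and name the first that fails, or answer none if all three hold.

m_sum

Σmᵢ = 10  ✗
l₃∈[|l₁−l₂|,l₁+l₂]=[5,7], have l₃=6
Σlᵢ = 13 ⇒ odd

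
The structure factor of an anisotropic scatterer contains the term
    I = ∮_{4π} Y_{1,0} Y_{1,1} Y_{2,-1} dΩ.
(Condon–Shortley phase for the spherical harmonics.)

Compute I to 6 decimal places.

Checks pass: Σm=0; 4 even; l₃=2∈[0,2].
(2·1+1)(2·1+1)(2·2+1) = 45
Δ: 0! 2! 2! / 5! → 1/30
sum: t=0:+1/1 = 1/1
3j²(1 1 2; 0 0 0) = Δ·Π!·Σ² = 2/15  (sign +1)
sum: t=0:+1/2 = 1/2
3j²(1 1 2; 0 1 -1) = Δ·Π!·Σ² = 1/10  (sign -1)
combine: 4πI² = 45·2/15·1/10 = 3/5
take √, sign -1: I = -0.21850969

-0.218510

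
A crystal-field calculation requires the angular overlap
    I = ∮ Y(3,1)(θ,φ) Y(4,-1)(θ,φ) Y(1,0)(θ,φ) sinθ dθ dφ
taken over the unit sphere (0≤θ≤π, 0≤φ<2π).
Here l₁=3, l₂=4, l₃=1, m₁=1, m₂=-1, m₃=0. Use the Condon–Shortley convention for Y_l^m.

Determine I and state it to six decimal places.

m-sum 0 ✓  L=8 even ✓  1≤1≤7 ✓
Π(2lᵢ+1) = 7×9×3 = 189
triangle coeff Δ(3,4,1) = 1/252
Σ_t [3,3]: t=3:−1/36 = -1/36
(3j)²=4/63 [(3 4 1; 0 0 0)], sign=+1
Σ_t [2,2]: t=2:+1/48 = 1/48
(3j)²=5/84 [(3 4 1; 1 -1 0)], sign=-1
⇒ 4πI² = 5/7
I = (-1)√(5/7/(4π)) = -0.23841361

-0.238414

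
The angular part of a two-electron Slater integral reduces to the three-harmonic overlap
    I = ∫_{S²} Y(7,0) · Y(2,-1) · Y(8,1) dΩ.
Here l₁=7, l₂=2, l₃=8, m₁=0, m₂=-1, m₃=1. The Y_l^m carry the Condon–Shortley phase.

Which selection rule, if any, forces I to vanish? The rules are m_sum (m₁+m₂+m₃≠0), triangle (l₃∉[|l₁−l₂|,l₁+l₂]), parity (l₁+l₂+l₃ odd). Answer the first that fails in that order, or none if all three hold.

m₁+m₂+m₃ = 0 − 1 + 1 = 0  ✓
triangle: |7−2|=5 ≤ l₃=8 ≤ 7+2=9  ✓
parity: l₁+l₂+l₃ = 17 is odd  ✗

parity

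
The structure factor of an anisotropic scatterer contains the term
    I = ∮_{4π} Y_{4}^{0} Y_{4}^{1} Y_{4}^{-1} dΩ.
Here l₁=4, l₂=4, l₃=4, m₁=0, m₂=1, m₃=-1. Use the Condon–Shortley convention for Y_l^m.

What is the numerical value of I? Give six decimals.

-0.068481

Rules hold: Σm=0, L=12 even, 0≤4≤8.
N = 9·9·9 = 729
Δ = 4!·4!·4!/13! = 1/450450
Racah Σ t=0..4: t=0:+1/13824 t=1:−1/216 t=2:+1/64 t=3:−1/216 t=4:+1/13824 = 5/768
⇒ 3j(4 4 4; 0 0 0)² = 18/1001, sgn +1
Racah Σ t=1..4: t=1:−1/864 t=2:+1/96 t=3:−1/144 t=4:+1/3456 = 1/384
⇒ 3j(4 4 4; 0 1 -1)² = 9/2002, sgn -1
4πI² = N·(3j₀)²·(3jₘ)² = 59049/1002001
I = -1·√(0.0589311/4π) = -0.06848055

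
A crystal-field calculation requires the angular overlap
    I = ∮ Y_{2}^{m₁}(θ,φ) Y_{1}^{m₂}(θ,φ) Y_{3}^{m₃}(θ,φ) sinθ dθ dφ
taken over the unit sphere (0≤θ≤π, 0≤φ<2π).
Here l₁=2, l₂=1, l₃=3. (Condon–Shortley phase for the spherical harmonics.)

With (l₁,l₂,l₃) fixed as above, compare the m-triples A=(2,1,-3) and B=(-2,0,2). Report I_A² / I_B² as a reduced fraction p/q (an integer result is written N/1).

3/1

Shared (l₁,l₂,l₃)=(2,1,3): N and (l;000)² cancel in I_A²/I_B².
A: Δ = 0!·4!·2!/7! = 1/105; Racah Σ t=0..0: t=0:+1/48 = 1/48; ⇒ 3j(2 1 3; 2 1 -3)² = 1/7, sgn +1
B: Δ = 0!·4!·2!/7! = 1/105; Racah Σ t=0..0: t=0:+1/24 = 1/24; ⇒ 3j(2 1 3; -2 0 2)² = 1/21, sgn -1
I_A²/I_B² = (1/7)/(1/21) = 3/1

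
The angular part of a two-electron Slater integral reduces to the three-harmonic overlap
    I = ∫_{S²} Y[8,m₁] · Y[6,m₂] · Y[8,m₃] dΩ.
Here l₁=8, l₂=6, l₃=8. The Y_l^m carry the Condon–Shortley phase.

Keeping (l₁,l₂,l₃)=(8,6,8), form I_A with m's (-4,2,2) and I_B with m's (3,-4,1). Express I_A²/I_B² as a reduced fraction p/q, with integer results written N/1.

Same 8,6,8: normalisation and zero-m 3j drop out of the ratio.
A: Δ: 6! 10! 6! / 23! → 1/13742520792; sum: t=2:+1/125411328000 t=3:−1/1567641600 t=4:+1/185794560 t=5:−1/130636800 t=6:+1/597196800 = -11/8957952000; 3j²(8 6 8; -4 2 2) = Δ·Π!·Σ² = 308/96577  (sign -1)
B: Δ: 6! 10! 6! / 23! → 1/13742520792; sum: t=0:+1/497664000 t=1:−1/248832000 t=2:+1/1045094400 = -11/10450944000; 3j²(8 6 8; 3 -4 1) = Δ·Π!·Σ² = 495/96577  (sign +1)
I_A²/I_B² = (308/96577)/(495/96577) = 28/45

28/45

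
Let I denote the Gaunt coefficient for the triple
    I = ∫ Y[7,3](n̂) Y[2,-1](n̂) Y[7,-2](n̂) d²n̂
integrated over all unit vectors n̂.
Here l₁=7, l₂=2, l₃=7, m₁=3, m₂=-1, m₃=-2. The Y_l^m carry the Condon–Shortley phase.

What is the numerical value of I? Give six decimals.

m-sum 0 ✓  L=16 even ✓  5≤7≤9 ✓
Π(2lᵢ+1) = 15×5×15 = 1125
triangle coeff Δ(7,2,7) = 1/185640
Σ_t [0,2]: t=0:+1/2419200 t=1:−1/518400 t=2:+1/2419200 = -1/907200
(3j)²=56/3315 [(7 2 7; 0 0 0)], sign=+1
Σ_t [0,1]: t=0:+1/1935360 t=1:−1/4354560 = 1/3483648
(3j)²=125/12376 [(7 2 7; 3 -1 -2)], sign=-1
⇒ 4πI² = 9375/48841
I = (-1)√(9375/48841/(4π)) = -0.12359145

-0.123591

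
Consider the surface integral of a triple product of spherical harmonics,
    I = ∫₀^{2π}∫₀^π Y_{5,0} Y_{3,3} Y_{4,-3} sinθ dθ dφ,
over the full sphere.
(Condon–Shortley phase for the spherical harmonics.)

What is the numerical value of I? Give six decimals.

Checks pass: Σm=0; 12 even; l₃=4∈[2,8].
(2·5+1)(2·3+1)(2·4+1) = 693
Δ: 4! 6! 2! / 13! → 1/180180
sum: t=1:−1/576 t=2:+1/144 t=3:−1/576 = 1/288
3j²(5 3 4; 0 0 0) = Δ·Π!·Σ² = 20/1001  (sign +1)
sum: t=4:+1/5760 = 1/5760
3j²(5 3 4; 0 3 -3) = Δ·Π!·Σ² = 5/572  (sign -1)
combine: 4πI² = 693·20/1001·5/572 = 225/1859
take √, sign -1: I = -0.09814013

-0.098140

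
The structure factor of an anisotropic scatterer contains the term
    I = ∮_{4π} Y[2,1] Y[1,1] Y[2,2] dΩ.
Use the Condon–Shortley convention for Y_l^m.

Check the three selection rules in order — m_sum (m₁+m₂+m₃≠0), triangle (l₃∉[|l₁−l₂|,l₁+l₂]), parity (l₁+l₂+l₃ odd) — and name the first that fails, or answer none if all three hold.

Σmᵢ = 4  ✗
l₃∈[|l₁−l₂|,l₁+l₂]=[1,3], have l₃=2
Σlᵢ = 5 ⇒ odd

m_sum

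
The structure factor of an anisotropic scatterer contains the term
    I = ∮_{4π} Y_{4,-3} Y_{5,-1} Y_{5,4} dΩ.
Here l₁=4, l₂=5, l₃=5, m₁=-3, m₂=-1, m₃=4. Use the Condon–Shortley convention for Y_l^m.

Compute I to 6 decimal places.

-0.168084

Checks pass: Σm=0; 14 even; l₃=5∈[1,9].
(2·4+1)(2·5+1)(2·5+1) = 1089
Δ: 4! 4! 6! / 15! → 1/3153150
sum: t=0:+1/69120 t=1:−1/1728 t=2:+1/576 t=3:−1/1728 t=4:+1/69120 = 7/11520
3j²(4 5 5; 0 0 0) = Δ·Π!·Σ² = 2/143  (sign -1)
sum: t=3:−1/17280 t=4:+1/103680 = -1/20736
3j²(4 5 5; -3 -1 4) = Δ·Π!·Σ² = 10/429  (sign +1)
combine: 4πI² = 1089·2/143·10/429 = 60/169
take √, sign -1: I = -0.16808437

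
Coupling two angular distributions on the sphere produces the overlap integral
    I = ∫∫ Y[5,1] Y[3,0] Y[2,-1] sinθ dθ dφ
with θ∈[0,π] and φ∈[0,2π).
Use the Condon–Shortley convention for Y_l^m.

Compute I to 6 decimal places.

-0.214318

Checks pass: Σm=0; 10 even; l₃=2∈[2,8].
(2·5+1)(2·3+1)(2·2+1) = 385
Δ: 6! 4! 0! / 11! → 1/2310
sum: t=3:−1/144 = -1/144
3j²(5 3 2; 0 0 0) = Δ·Π!·Σ² = 10/231  (sign -1)
sum: t=3:−1/216 = -1/216
3j²(5 3 2; 1 0 -1) = Δ·Π!·Σ² = 8/231  (sign +1)
combine: 4πI² = 385·10/231·8/231 = 400/693
take √, sign -1: I = -0.21431790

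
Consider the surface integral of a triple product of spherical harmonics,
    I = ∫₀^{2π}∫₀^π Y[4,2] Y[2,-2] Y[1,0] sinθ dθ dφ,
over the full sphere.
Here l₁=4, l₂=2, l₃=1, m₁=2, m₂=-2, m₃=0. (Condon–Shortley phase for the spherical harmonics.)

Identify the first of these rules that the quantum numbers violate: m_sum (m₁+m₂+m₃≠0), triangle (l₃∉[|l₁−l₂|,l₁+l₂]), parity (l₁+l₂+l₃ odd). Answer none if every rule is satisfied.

Σmᵢ = 0  ✓
l₃∈[|l₁−l₂|,l₁+l₂]=[2,6], have l₃=1  ✗
Σlᵢ = 7 ⇒ odd

triangle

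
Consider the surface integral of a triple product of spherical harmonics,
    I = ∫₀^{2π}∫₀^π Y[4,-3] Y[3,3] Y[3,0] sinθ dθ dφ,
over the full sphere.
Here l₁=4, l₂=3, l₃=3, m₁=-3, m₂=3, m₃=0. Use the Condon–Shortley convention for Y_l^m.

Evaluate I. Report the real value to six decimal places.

m-sum 0 ✓  L=10 even ✓  1≤3≤7 ✓
Π(2lᵢ+1) = 9×7×7 = 441
triangle coeff Δ(4,3,3) = 1/34650
Σ_t [1,3]: t=1:−1/72 t=2:+1/16 t=3:−1/72 = 5/144
(3j)²=2/77 [(4 3 3; 0 0 0)], sign=-1
Σ_t [4,4]: t=4:+1/288 = 1/288
(3j)²=1/22 [(4 3 3; -3 3 0)], sign=-1
⇒ 4πI² = 63/121
I = (+1)√(63/121/(4π)) = 0.20355073

0.203551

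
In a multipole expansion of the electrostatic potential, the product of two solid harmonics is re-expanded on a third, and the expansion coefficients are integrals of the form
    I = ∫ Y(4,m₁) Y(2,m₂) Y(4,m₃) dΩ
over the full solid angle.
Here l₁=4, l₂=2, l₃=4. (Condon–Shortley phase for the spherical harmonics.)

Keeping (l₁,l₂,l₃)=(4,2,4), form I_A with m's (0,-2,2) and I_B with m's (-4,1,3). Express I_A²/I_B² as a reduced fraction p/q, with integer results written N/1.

45/49

Same 4,2,4: normalisation and zero-m 3j drop out of the ratio.
A: Δ: 2! 6! 2! / 11! → 1/13860; sum: t=0:+1/192 = 1/192; 3j²(4 2 4; 0 -2 2) = Δ·Π!·Σ² = 3/77  (sign +1)
B: Δ: 2! 6! 2! / 11! → 1/13860; sum: t=2:+1/1440 = 1/1440; 3j²(4 2 4; -4 1 3) = Δ·Π!·Σ² = 7/165  (sign -1)
I_A²/I_B² = (3/77)/(7/165) = 45/49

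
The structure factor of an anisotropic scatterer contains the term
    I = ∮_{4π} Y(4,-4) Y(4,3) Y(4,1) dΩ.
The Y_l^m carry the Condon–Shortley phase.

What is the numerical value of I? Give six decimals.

Rules hold: Σm=0, L=12 even, 0≤4≤8.
N = 9·9·9 = 729
Δ = 4!·4!·4!/13! = 1/450450
Racah Σ t=0..4: t=0:+1/13824 t=1:−1/216 t=2:+1/64 t=3:−1/216 t=4:+1/13824 = 5/768
⇒ 3j(4 4 4; 0 0 0)² = 18/1001, sgn +1
Racah Σ t=4..4: t=4:+1/3456 = 1/3456
⇒ 3j(4 4 4; -4 3 1)² = 35/1287, sgn -1
4πI² = N·(3j₀)²·(3jₘ)² = 7290/20449
I = -1·√(0.356497/4π) = -0.16843130

-0.168431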